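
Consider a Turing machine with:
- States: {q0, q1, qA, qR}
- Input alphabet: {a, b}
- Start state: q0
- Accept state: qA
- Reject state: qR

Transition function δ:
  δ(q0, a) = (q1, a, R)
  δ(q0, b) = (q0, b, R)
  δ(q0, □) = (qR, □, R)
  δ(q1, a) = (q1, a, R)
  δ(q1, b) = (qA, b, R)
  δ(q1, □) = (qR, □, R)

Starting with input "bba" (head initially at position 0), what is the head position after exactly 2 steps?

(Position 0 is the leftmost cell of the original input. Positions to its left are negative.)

Execution trace (head position shown):
Step 0: [q0]bba  (head at position 0)
Step 1: move right → b[q0]ba  (head at position 1)
Step 2: move right → bb[q0]a  (head at position 2)

After 2 steps, the head is at position 2.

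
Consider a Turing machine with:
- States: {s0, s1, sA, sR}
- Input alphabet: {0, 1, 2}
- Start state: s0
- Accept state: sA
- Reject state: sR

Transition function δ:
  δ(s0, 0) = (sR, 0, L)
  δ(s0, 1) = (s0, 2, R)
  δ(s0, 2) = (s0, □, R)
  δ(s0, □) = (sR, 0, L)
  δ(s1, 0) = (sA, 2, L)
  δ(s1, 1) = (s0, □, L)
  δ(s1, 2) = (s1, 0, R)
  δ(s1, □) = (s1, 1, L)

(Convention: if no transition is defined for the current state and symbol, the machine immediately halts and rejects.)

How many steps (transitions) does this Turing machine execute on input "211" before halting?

Execution trace:
Initial: [s0]211
Step 1: δ(s0, 2) = (s0, □, R) → □[s0]11
Step 2: δ(s0, 1) = (s0, 2, R) → □2[s0]1
Step 3: δ(s0, 1) = (s0, 2, R) → □22[s0]□
Step 4: δ(s0, □) = (sR, 0, L) → □2[sR]20

The machine reaches the reject state sR and halts.

The machine executed 4 steps before halting.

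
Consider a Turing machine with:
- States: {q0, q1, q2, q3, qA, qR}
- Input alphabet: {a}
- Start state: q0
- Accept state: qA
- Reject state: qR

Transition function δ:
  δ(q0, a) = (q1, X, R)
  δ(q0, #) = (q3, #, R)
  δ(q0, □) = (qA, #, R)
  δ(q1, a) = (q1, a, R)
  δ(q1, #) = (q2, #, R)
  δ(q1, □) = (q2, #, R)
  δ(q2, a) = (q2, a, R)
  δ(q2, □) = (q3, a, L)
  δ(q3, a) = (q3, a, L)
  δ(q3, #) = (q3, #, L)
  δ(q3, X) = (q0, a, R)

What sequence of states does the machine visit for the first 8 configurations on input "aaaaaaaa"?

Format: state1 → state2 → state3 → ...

Execution trace:
Initial: [q0]aaaaaaaa
Step 1: δ(q0, a) = (q1, X, R) → X[q1]aaaaaaa
Step 2: δ(q1, a) = (q1, a, R) → Xa[q1]aaaaaa
Step 3: δ(q1, a) = (q1, a, R) → Xaa[q1]aaaaa
Step 4: δ(q1, a) = (q1, a, R) → Xaaa[q1]aaaa
Step 5: δ(q1, a) = (q1, a, R) → Xaaaa[q1]aaa
Step 6: δ(q1, a) = (q1, a, R) → Xaaaaa[q1]aa
Step 7: δ(q1, a) = (q1, a, R) → Xaaaaaa[q1]a

State sequence: q0 → q1 → q1 → q1 → q1 → q1 → q1 → q1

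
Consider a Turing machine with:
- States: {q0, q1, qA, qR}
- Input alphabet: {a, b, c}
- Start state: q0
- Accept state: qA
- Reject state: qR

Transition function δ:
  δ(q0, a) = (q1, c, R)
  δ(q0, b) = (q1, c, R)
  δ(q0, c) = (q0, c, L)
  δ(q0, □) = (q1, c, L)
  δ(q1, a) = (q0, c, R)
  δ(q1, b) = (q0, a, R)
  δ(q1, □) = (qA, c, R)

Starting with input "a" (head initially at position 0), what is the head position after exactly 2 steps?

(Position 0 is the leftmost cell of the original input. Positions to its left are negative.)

Execution trace (head position shown):
Step 0: [q0]a  (head at position 0)
Step 1: move right → c[q1]□  (head at position 1)
Step 2: move right → cc[qA]□  (head at position 2)

After 2 steps, the head is at position 2.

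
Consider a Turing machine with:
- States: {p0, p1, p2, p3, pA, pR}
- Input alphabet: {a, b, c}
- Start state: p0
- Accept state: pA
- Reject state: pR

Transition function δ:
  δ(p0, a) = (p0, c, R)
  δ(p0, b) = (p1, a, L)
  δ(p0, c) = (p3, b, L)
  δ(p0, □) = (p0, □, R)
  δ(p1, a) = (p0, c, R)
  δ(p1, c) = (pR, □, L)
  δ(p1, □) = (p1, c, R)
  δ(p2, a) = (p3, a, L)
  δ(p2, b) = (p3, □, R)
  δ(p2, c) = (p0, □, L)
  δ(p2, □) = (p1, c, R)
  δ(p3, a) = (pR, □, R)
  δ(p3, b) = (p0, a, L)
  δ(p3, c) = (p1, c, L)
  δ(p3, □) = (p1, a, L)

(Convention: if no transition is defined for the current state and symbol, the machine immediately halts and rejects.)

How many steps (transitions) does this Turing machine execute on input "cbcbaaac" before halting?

Execution trace:
Initial: [p0]cbcbaaac
Step 1: δ(p0, c) = (p3, b, L) → [p3]□bbcbaaac
Step 2: δ(p3, □) = (p1, a, L) → [p1]□abbcbaaac
Step 3: δ(p1, □) = (p1, c, R) → c[p1]abbcbaaac
Step 4: δ(p1, a) = (p0, c, R) → cc[p0]bbcbaaac
Step 5: δ(p0, b) = (p1, a, L) → c[p1]cabcbaaac
Step 6: δ(p1, c) = (pR, □, L) → [pR]c□abcbaaac

The machine reaches the reject state pR and halts.

The machine executed 6 steps before halting.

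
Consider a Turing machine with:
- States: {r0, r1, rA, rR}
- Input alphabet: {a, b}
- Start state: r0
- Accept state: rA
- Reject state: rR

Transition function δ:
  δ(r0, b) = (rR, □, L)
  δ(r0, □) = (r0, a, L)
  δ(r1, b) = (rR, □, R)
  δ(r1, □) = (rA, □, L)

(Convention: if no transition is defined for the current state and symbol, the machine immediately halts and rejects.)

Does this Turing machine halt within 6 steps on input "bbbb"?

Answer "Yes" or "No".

Execution trace:
Initial: [r0]bbbb
Step 1: δ(r0, b) = (rR, □, L) → [rR]□□bbb

The machine reaches the reject state rR and halts.
The machine halted after 1 step (within the 6-step bound).

Answer: Yes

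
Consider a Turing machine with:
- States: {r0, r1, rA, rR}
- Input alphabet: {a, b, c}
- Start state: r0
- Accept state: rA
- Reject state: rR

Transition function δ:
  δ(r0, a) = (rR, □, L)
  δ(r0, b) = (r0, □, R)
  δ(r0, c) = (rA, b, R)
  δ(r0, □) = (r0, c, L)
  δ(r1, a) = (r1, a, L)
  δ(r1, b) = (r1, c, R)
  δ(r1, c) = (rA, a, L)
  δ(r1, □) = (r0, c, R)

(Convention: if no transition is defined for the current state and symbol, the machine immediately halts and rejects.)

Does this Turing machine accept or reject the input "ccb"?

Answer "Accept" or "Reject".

Execution trace:
Initial: [r0]ccb
Step 1: δ(r0, c) = (rA, b, R) → b[rA]cb

The machine reaches the accept state rA and halts.

Answer: Accept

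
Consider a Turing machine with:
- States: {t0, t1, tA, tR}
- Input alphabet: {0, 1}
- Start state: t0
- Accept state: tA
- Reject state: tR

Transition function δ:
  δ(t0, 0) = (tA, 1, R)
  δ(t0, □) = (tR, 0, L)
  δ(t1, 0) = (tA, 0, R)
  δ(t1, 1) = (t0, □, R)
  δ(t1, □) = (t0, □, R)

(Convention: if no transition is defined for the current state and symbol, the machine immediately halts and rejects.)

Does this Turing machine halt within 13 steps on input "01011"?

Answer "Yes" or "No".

Execution trace:
Initial: [t0]01011
Step 1: δ(t0, 0) = (tA, 1, R) → 1[tA]1011

The machine reaches the accept state tA and halts.
The machine halted after 1 step (within the 13-step bound).

Answer: Yes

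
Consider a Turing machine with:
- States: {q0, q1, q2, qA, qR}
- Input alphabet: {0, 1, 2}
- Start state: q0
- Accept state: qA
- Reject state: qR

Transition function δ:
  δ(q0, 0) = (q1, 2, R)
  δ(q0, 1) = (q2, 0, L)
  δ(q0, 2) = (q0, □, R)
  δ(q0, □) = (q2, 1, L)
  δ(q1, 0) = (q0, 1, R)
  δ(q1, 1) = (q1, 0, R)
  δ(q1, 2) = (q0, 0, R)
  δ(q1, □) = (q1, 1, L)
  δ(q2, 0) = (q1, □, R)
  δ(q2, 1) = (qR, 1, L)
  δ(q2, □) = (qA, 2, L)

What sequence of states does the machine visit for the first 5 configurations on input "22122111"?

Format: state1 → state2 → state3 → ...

Execution trace:
Initial: [q0]22122111
Step 1: δ(q0, 2) = (q0, □, R) → □[q0]2122111
Step 2: δ(q0, 2) = (q0, □, R) → □□[q0]122111
Step 3: δ(q0, 1) = (q2, 0, L) → □[q2]□022111
Step 4: δ(q2, □) = (qA, 2, L) → [qA]□2022111

The machine reaches the accept state qA and halts.

State sequence: q0 → q0 → q0 → q2 → qA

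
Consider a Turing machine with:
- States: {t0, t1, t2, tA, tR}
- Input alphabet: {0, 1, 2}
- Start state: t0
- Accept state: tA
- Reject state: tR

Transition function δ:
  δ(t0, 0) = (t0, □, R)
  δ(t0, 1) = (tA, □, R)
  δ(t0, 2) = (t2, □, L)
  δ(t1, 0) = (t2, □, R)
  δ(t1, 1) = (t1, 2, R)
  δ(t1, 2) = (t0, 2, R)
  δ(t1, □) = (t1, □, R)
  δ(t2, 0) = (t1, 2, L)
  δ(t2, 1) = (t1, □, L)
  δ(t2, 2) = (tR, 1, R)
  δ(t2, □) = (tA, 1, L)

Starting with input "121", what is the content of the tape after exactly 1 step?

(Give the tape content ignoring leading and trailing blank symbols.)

Execution trace:
Initial: [t0]121
Step 1: δ(t0, 1) = (tA, □, R) → □[tA]21

The machine reaches the accept state tA and halts.

After 1 step, the tape (ignoring leading/trailing blanks) is: 21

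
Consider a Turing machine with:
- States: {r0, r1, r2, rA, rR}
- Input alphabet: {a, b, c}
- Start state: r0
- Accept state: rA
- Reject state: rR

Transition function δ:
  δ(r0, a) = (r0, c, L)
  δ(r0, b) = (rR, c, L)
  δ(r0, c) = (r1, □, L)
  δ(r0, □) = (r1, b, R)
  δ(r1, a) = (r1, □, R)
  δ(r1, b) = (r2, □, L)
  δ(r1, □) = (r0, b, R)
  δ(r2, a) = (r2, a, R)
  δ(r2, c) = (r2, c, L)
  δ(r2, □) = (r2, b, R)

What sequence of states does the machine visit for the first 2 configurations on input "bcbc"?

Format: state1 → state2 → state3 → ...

Execution trace:
Initial: [r0]bcbc
Step 1: δ(r0, b) = (rR, c, L) → [rR]□ccbc

The machine reaches the reject state rR and halts.

State sequence: r0 → rR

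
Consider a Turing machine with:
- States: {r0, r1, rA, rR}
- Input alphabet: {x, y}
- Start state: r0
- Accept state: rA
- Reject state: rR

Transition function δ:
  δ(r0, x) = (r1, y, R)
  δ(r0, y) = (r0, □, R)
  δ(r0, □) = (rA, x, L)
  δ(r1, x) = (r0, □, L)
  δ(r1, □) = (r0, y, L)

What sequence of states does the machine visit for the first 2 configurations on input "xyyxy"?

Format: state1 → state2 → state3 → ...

Execution trace:
Initial: [r0]xyyxy
Step 1: δ(r0, x) = (r1, y, R) → y[r1]yyxy

No transition is defined for δ(r1, y). By convention the machine halts and rejects.

State sequence: r0 → r1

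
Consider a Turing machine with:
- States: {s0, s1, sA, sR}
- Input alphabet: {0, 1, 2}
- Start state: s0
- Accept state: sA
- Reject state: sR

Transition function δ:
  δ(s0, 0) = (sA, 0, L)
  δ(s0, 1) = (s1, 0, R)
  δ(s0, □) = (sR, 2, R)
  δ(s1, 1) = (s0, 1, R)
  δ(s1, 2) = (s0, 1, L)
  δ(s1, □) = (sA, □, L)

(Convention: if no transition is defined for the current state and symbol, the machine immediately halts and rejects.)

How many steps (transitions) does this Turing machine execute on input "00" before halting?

Execution trace:
Initial: [s0]00
Step 1: δ(s0, 0) = (sA, 0, L) → [sA]□00

The machine reaches the accept state sA and halts.

The machine executed 1 step before halting.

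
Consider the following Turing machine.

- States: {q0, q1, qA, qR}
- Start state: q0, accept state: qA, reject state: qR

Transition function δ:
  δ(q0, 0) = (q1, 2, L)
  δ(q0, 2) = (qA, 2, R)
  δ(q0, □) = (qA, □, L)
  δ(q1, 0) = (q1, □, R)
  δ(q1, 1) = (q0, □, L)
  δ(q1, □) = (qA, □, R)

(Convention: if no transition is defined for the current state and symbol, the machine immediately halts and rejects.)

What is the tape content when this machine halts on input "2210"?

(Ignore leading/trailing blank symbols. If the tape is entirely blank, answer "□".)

Execution trace:
Initial: [q0]2210
Step 1: δ(q0, 2) = (qA, 2, R) → 2[qA]210

The machine reaches the accept state qA and halts.

Final tape (ignoring leading/trailing blanks): 2210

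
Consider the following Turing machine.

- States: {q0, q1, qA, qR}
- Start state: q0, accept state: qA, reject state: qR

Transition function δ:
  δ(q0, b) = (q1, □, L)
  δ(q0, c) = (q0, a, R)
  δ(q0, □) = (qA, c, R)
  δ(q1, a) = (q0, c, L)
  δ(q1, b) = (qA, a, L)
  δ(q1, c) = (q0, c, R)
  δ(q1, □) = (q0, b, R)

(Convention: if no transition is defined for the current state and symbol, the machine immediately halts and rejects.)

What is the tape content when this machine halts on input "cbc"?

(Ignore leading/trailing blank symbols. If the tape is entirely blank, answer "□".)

Execution trace:
Initial: [q0]cbc
Step 1: δ(q0, c) = (q0, a, R) → a[q0]bc
Step 2: δ(q0, b) = (q1, □, L) → [q1]a□c
Step 3: δ(q1, a) = (q0, c, L) → [q0]□c□c
Step 4: δ(q0, □) = (qA, c, R) → c[qA]c□c

The machine reaches the accept state qA and halts.

Final tape (ignoring leading/trailing blanks): cc□c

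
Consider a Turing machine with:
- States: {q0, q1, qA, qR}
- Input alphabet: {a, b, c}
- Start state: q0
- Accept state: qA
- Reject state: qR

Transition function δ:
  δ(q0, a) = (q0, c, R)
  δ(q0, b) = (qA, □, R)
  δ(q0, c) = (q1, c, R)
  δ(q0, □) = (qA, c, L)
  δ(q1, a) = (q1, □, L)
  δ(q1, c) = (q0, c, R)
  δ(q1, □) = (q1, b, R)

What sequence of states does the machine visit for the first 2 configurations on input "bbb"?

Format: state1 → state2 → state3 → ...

Execution trace:
Initial: [q0]bbb
Step 1: δ(q0, b) = (qA, □, R) → □[qA]bb

The machine reaches the accept state qA and halts.

State sequence: q0 → qA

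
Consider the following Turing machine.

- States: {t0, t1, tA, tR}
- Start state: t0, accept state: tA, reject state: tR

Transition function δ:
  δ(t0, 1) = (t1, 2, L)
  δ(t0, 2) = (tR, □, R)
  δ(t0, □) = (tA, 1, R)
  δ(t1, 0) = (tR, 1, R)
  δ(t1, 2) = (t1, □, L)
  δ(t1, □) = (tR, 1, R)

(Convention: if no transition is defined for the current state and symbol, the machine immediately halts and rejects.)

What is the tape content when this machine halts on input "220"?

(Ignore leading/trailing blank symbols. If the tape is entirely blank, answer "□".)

Execution trace:
Initial: [t0]220
Step 1: δ(t0, 2) = (tR, □, R) → □[tR]20

The machine reaches the reject state tR and halts.

Final tape (ignoring leading/trailing blanks): 20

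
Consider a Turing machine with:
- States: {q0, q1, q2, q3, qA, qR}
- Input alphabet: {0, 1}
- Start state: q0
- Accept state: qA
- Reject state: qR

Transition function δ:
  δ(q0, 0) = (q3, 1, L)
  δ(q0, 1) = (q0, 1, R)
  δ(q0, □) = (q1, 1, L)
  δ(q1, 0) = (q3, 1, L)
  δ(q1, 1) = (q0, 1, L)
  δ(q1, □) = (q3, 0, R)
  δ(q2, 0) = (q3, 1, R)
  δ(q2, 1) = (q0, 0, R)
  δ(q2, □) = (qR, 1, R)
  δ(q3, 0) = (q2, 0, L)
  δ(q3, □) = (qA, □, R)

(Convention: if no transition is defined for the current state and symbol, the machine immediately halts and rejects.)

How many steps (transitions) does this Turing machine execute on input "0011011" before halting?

Execution trace:
Initial: [q0]0011011
Step 1: δ(q0, 0) = (q3, 1, L) → [q3]□1011011
Step 2: δ(q3, □) = (qA, □, R) → □[qA]1011011

The machine reaches the accept state qA and halts.

The machine executed 2 steps before halting.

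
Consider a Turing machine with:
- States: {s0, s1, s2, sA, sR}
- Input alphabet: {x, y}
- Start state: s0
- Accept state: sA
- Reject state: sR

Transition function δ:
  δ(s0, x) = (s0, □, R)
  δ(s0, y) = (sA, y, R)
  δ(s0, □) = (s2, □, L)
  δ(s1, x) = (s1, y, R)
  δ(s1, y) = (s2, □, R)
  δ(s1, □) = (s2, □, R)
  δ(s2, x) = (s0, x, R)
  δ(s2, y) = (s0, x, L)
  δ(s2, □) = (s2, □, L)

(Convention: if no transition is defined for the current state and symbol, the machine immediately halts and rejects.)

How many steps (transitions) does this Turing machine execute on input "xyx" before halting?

Execution trace:
Initial: [s0]xyx
Step 1: δ(s0, x) = (s0, □, R) → □[s0]yx
Step 2: δ(s0, y) = (sA, y, R) → □y[sA]x

The machine reaches the accept state sA and halts.

The machine executed 2 steps before halting.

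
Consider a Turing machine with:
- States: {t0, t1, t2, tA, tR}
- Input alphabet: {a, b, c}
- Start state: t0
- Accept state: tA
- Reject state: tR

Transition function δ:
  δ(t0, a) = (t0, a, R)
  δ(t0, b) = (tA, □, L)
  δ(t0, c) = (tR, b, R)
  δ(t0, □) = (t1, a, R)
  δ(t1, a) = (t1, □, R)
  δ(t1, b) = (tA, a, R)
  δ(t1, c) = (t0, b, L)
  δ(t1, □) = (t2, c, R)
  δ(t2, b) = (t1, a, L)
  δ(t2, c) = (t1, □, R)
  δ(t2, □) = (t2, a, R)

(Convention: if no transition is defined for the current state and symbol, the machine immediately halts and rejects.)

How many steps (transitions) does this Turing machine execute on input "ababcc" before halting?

Execution trace:
Initial: [t0]ababcc
Step 1: δ(t0, a) = (t0, a, R) → a[t0]babcc
Step 2: δ(t0, b) = (tA, □, L) → [tA]a□abcc

The machine reaches the accept state tA and halts.

The machine executed 2 steps before halting.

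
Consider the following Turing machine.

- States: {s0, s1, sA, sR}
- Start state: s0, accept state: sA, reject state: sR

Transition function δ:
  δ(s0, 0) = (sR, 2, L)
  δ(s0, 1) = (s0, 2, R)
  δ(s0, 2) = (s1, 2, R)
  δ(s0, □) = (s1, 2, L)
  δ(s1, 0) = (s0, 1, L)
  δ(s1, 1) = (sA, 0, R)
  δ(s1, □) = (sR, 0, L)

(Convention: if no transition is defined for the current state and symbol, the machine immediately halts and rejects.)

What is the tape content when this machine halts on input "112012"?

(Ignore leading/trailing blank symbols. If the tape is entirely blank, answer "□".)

Execution trace:
Initial: [s0]112012
Step 1: δ(s0, 1) = (s0, 2, R) → 2[s0]12012
Step 2: δ(s0, 1) = (s0, 2, R) → 22[s0]2012
Step 3: δ(s0, 2) = (s1, 2, R) → 222[s1]012
Step 4: δ(s1, 0) = (s0, 1, L) → 22[s0]2112
Step 5: δ(s0, 2) = (s1, 2, R) → 222[s1]112
Step 6: δ(s1, 1) = (sA, 0, R) → 2220[sA]12

The machine reaches the accept state sA and halts.

Final tape (ignoring leading/trailing blanks): 222012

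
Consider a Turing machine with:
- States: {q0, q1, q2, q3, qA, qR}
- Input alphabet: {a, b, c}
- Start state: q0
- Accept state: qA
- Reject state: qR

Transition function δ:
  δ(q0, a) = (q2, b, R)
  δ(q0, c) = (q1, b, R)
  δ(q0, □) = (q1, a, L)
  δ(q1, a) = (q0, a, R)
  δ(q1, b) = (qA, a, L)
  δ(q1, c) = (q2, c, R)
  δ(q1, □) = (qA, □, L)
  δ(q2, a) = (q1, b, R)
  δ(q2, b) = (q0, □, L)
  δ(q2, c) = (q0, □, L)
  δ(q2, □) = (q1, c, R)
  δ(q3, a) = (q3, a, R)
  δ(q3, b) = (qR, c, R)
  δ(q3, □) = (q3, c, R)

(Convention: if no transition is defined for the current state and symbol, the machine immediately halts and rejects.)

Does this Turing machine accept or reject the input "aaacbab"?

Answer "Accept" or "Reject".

Execution trace:
Initial: [q0]aaacbab
Step 1: δ(q0, a) = (q2, b, R) → b[q2]aacbab
Step 2: δ(q2, a) = (q1, b, R) → bb[q1]acbab
Step 3: δ(q1, a) = (q0, a, R) → bba[q0]cbab
Step 4: δ(q0, c) = (q1, b, R) → bbab[q1]bab
Step 5: δ(q1, b) = (qA, a, L) → bba[qA]baab

The machine reaches the accept state qA and halts.

Answer: Accept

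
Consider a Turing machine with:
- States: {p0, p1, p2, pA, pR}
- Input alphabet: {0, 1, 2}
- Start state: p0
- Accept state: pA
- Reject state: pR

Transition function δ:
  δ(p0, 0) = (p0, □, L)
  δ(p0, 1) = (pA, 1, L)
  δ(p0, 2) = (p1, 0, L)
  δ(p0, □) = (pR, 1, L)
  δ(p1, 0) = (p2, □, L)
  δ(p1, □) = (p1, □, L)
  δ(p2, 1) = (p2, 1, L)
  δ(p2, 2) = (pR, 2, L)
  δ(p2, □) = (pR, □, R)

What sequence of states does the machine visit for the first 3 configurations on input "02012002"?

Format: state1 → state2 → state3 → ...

Execution trace:
Initial: [p0]02012002
Step 1: δ(p0, 0) = (p0, □, L) → [p0]□□2012002
Step 2: δ(p0, □) = (pR, 1, L) → [pR]□1□2012002

The machine reaches the reject state pR and halts.

State sequence: p0 → p0 → pR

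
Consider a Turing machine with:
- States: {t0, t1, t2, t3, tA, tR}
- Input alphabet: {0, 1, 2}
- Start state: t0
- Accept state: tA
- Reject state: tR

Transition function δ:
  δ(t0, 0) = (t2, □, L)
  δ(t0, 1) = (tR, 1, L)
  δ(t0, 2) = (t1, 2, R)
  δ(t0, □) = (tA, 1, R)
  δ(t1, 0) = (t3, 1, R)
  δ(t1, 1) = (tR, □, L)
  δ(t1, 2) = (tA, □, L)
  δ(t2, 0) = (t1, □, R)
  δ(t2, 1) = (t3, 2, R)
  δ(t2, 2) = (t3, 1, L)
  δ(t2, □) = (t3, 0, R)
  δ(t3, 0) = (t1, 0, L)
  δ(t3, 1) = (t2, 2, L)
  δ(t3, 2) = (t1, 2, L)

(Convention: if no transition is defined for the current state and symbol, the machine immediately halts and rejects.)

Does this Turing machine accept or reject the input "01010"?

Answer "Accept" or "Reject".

Execution trace:
Initial: [t0]01010
Step 1: δ(t0, 0) = (t2, □, L) → [t2]□□1010
Step 2: δ(t2, □) = (t3, 0, R) → 0[t3]□1010

No transition is defined for δ(t3, □). By convention the machine halts and rejects.

Answer: Reject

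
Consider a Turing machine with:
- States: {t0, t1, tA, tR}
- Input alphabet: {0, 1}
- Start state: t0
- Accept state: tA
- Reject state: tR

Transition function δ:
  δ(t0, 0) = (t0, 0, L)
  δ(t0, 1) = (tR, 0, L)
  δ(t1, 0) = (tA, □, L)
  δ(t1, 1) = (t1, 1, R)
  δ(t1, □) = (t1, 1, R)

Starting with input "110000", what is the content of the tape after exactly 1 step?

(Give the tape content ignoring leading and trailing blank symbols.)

Execution trace:
Initial: [t0]110000
Step 1: δ(t0, 1) = (tR, 0, L) → [tR]□010000

The machine reaches the reject state tR and halts.

After 1 step, the tape (ignoring leading/trailing blanks) is: 010000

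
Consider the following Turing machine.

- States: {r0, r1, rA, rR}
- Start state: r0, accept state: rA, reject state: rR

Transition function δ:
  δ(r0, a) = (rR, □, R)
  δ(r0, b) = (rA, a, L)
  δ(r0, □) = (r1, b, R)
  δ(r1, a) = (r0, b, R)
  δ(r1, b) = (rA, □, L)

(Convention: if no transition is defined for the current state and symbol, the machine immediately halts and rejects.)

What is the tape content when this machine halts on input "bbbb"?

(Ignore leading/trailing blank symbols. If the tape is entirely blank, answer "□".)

Execution trace:
Initial: [r0]bbbb
Step 1: δ(r0, b) = (rA, a, L) → [rA]□abbb

The machine reaches the accept state rA and halts.

Final tape (ignoring leading/trailing blanks): abbb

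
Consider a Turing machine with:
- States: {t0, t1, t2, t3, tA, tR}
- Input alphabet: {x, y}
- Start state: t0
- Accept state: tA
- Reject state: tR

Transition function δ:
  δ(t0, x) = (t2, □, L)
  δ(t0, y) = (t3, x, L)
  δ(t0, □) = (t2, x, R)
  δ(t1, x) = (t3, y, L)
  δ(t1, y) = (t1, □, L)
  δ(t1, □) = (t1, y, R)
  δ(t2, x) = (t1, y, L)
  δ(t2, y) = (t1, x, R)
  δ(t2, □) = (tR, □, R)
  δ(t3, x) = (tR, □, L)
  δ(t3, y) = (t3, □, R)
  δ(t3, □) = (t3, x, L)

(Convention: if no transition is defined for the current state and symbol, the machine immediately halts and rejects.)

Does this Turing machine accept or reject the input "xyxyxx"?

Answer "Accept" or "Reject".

Execution trace:
Initial: [t0]xyxyxx
Step 1: δ(t0, x) = (t2, □, L) → [t2]□□yxyxx
Step 2: δ(t2, □) = (tR, □, R) → □[tR]□yxyxx

The machine reaches the reject state tR and halts.

Answer: Reject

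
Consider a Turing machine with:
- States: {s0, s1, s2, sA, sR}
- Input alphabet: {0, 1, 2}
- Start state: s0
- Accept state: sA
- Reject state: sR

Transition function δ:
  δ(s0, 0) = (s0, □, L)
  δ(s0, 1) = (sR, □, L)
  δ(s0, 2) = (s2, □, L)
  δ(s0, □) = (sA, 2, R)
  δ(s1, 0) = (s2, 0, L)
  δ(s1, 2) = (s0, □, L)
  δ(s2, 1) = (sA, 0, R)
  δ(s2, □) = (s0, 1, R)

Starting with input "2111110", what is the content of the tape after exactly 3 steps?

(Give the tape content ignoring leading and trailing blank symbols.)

Execution trace:
Initial: [s0]2111110
Step 1: δ(s0, 2) = (s2, □, L) → [s2]□□111110
Step 2: δ(s2, □) = (s0, 1, R) → 1[s0]□111110
Step 3: δ(s0, □) = (sA, 2, R) → 12[sA]111110

The machine reaches the accept state sA and halts.

After 3 steps, the tape (ignoring leading/trailing blanks) is: 12111110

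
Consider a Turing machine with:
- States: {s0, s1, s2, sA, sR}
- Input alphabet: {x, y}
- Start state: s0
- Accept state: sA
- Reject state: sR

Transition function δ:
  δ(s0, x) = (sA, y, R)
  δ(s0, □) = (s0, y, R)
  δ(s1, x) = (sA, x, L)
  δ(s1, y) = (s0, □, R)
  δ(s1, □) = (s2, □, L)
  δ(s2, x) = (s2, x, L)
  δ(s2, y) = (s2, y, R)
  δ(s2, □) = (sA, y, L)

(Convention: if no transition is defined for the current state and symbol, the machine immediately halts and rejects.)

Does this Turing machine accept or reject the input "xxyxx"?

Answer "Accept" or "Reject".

Execution trace:
Initial: [s0]xxyxx
Step 1: δ(s0, x) = (sA, y, R) → y[sA]xyxx

The machine reaches the accept state sA and halts.

Answer: Accept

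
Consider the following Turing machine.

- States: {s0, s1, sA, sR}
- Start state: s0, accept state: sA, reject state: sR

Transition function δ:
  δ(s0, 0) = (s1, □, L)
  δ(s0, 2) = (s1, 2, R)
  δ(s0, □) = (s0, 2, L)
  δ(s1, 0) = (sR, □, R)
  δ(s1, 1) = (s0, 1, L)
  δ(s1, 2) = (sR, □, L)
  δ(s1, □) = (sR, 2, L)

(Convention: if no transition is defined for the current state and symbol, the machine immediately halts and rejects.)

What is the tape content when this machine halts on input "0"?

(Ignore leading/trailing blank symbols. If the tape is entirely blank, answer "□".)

Execution trace:
Initial: [s0]0
Step 1: δ(s0, 0) = (s1, □, L) → [s1]□□
Step 2: δ(s1, □) = (sR, 2, L) → [sR]□2□

The machine reaches the reject state sR and halts.

Final tape (ignoring leading/trailing blanks): 2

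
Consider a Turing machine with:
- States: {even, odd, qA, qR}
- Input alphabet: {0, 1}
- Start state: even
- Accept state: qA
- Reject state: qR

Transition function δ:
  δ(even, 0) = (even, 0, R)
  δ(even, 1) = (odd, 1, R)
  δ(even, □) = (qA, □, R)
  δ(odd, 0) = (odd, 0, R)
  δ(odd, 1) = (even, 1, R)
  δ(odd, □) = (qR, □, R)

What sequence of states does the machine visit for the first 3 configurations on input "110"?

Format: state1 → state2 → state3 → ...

Execution trace:
Initial: [even]110
Step 1: δ(even, 1) = (odd, 1, R) → 1[odd]10
Step 2: δ(odd, 1) = (even, 1, R) → 11[even]0

State sequence: even → odd → even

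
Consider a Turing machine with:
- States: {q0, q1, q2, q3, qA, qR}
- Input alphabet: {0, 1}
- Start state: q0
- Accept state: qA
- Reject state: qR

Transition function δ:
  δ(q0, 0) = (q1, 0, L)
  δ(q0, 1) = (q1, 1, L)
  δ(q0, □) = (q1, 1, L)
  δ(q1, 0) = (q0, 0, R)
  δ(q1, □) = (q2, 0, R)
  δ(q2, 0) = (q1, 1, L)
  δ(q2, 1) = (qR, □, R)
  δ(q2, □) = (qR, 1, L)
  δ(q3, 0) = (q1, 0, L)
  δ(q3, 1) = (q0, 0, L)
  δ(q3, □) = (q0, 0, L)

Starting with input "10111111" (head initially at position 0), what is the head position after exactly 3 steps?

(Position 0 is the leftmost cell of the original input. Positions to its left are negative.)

Execution trace (head position shown):
Step 0: [q0]10111111  (head at position 0)
Step 1: move left → [q1]□10111111  (head at position -1)
Step 2: move right → 0[q2]10111111  (head at position 0)
Step 3: move right → 0□[qR]0111111  (head at position 1)

After 3 steps, the head is at position 1.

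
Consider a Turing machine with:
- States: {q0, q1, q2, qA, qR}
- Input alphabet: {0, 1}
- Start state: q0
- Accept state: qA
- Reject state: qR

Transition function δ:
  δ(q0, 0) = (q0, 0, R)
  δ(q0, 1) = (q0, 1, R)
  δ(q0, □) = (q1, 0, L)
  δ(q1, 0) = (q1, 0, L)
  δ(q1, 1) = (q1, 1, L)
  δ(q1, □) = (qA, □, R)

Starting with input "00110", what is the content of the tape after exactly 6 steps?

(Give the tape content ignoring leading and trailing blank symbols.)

Execution trace:
Initial: [q0]00110
Step 1: δ(q0, 0) = (q0, 0, R) → 0[q0]0110
Step 2: δ(q0, 0) = (q0, 0, R) → 00[q0]110
Step 3: δ(q0, 1) = (q0, 1, R) → 001[q0]10
Step 4: δ(q0, 1) = (q0, 1, R) → 0011[q0]0
Step 5: δ(q0, 0) = (q0, 0, R) → 00110[q0]□
Step 6: δ(q0, □) = (q1, 0, L) → 0011[q1]00

After 6 steps, the tape (ignoring leading/trailing blanks) is: 001100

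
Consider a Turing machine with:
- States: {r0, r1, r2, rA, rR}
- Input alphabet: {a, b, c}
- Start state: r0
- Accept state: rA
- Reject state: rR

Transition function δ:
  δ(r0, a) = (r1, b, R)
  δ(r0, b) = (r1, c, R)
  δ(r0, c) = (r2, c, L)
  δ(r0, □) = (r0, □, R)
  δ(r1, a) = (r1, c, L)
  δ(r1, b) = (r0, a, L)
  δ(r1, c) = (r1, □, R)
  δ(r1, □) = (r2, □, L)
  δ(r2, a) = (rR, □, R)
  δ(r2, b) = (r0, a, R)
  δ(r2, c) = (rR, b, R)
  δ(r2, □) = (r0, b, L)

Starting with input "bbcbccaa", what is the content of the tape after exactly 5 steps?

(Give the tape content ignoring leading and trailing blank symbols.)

Execution trace:
Initial: [r0]bbcbccaa
Step 1: δ(r0, b) = (r1, c, R) → c[r1]bcbccaa
Step 2: δ(r1, b) = (r0, a, L) → [r0]cacbccaa
Step 3: δ(r0, c) = (r2, c, L) → [r2]□cacbccaa
Step 4: δ(r2, □) = (r0, b, L) → [r0]□bcacbccaa
Step 5: δ(r0, □) = (r0, □, R) → □[r0]bcacbccaa

After 5 steps, the tape (ignoring leading/trailing blanks) is: bcacbccaa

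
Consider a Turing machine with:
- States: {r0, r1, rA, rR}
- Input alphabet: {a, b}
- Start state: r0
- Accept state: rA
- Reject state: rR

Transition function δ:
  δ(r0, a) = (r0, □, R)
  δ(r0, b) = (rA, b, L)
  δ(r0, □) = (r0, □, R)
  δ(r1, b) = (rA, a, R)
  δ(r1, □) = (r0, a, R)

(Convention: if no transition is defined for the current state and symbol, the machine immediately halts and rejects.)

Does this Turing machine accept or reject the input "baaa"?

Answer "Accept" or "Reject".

Execution trace:
Initial: [r0]baaa
Step 1: δ(r0, b) = (rA, b, L) → [rA]□baaa

The machine reaches the accept state rA and halts.

Answer: Accept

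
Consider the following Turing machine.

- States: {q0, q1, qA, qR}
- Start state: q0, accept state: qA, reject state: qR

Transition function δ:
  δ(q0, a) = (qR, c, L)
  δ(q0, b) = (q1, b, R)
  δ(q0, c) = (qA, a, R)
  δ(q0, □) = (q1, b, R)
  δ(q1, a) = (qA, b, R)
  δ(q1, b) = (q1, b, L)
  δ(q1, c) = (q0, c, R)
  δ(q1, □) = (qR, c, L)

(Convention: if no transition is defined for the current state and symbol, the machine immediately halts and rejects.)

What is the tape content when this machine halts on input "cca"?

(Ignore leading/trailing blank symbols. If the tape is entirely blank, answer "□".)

Execution trace:
Initial: [q0]cca
Step 1: δ(q0, c) = (qA, a, R) → a[qA]ca

The machine reaches the accept state qA and halts.

Final tape (ignoring leading/trailing blanks): aca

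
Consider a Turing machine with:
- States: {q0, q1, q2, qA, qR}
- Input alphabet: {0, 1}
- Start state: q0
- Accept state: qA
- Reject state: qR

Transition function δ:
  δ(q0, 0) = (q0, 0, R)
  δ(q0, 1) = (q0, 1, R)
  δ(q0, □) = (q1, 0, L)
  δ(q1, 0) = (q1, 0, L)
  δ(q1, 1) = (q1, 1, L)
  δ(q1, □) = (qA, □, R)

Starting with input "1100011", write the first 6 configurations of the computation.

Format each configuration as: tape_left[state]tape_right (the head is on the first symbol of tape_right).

Transitions applied:
Step 1: δ(q0, 1) = (q0, 1, R)
Step 2: δ(q0, 1) = (q0, 1, R)
Step 3: δ(q0, 0) = (q0, 0, R)
Step 4: δ(q0, 0) = (q0, 0, R)
Step 5: δ(q0, 0) = (q0, 0, R)

The first 6 configurations are:
[q0]1100011 ⊢ 1[q0]100011 ⊢ 11[q0]00011 ⊢ 110[q0]0011 ⊢ 1100[q0]011 ⊢ 11000[q0]11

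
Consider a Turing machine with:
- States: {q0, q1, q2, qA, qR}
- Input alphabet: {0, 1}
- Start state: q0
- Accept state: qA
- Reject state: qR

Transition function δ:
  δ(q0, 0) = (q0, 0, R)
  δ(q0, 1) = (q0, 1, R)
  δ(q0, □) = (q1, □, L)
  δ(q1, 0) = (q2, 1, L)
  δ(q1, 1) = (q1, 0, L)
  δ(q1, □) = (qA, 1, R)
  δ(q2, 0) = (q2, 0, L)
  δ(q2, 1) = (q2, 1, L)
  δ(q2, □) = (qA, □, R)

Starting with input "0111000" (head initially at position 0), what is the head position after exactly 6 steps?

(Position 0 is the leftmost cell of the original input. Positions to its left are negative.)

Execution trace (head position shown):
Step 0: [q0]0111000  (head at position 0)
Step 1: move right → 0[q0]111000  (head at position 1)
Step 2: move right → 01[q0]11000  (head at position 2)
Step 3: move right → 011[q0]1000  (head at position 3)
Step 4: move right → 0111[q0]000  (head at position 4)
Step 5: move right → 01110[q0]00  (head at position 5)
Step 6: move right → 011100[q0]0  (head at position 6)

After 6 steps, the head is at position 6.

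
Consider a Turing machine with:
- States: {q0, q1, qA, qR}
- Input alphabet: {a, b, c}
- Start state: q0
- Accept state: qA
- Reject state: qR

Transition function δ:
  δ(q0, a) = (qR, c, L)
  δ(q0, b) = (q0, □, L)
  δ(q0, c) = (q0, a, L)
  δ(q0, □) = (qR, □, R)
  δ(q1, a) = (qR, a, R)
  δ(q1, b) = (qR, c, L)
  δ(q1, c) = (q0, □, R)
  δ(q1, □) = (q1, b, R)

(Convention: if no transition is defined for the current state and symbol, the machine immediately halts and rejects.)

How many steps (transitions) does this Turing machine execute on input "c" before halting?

Execution trace:
Initial: [q0]c
Step 1: δ(q0, c) = (q0, a, L) → [q0]□a
Step 2: δ(q0, □) = (qR, □, R) → □[qR]a

The machine reaches the reject state qR and halts.

The machine executed 2 steps before halting.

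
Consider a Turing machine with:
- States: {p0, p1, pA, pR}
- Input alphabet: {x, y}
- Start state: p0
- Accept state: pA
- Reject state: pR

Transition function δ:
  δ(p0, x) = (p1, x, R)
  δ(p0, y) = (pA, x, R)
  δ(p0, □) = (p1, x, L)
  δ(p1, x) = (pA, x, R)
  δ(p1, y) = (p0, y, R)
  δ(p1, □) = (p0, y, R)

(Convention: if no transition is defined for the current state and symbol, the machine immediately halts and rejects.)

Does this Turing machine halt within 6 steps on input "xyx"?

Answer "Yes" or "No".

Execution trace:
Initial: [p0]xyx
Step 1: δ(p0, x) = (p1, x, R) → x[p1]yx
Step 2: δ(p1, y) = (p0, y, R) → xy[p0]x
Step 3: δ(p0, x) = (p1, x, R) → xyx[p1]□
Step 4: δ(p1, □) = (p0, y, R) → xyxy[p0]□
Step 5: δ(p0, □) = (p1, x, L) → xyx[p1]yx
Step 6: δ(p1, y) = (p0, y, R) → xyxy[p0]x

The machine has not reached a halting state after 6 steps.
The machine did not halt within the 6-step bound.

Answer: No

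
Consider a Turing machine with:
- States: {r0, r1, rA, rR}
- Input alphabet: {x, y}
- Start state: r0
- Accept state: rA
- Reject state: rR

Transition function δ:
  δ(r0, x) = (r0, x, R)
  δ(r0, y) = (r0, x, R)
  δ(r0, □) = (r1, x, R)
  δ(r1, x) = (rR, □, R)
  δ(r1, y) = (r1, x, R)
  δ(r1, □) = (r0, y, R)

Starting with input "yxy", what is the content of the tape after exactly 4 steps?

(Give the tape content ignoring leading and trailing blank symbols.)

Execution trace:
Initial: [r0]yxy
Step 1: δ(r0, y) = (r0, x, R) → x[r0]xy
Step 2: δ(r0, x) = (r0, x, R) → xx[r0]y
Step 3: δ(r0, y) = (r0, x, R) → xxx[r0]□
Step 4: δ(r0, □) = (r1, x, R) → xxxx[r1]□

After 4 steps, the tape (ignoring leading/trailing blanks) is: xxxx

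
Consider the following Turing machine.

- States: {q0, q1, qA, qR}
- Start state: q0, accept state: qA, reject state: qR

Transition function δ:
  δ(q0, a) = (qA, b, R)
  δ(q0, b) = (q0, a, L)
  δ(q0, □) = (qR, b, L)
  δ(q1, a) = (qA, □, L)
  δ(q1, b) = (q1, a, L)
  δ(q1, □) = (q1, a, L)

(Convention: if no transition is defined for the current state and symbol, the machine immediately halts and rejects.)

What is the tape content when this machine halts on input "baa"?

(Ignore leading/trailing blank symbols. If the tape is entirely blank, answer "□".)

Execution trace:
Initial: [q0]baa
Step 1: δ(q0, b) = (q0, a, L) → [q0]□aaa
Step 2: δ(q0, □) = (qR, b, L) → [qR]□baaa

The machine reaches the reject state qR and halts.

Final tape (ignoring leading/trailing blanks): baaa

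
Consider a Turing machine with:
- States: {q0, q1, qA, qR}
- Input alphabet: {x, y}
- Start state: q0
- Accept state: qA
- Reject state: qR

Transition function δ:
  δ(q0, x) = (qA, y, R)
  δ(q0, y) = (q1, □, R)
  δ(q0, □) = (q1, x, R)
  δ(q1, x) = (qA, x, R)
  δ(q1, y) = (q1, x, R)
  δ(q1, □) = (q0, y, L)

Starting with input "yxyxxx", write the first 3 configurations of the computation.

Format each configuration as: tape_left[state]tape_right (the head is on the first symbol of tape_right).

Transitions applied:
Step 1: δ(q0, y) = (q1, □, R)
Step 2: δ(q1, x) = (qA, x, R)

The first 3 configurations are:
[q0]yxyxxx ⊢ □[q1]xyxxx ⊢ □x[qA]yxxx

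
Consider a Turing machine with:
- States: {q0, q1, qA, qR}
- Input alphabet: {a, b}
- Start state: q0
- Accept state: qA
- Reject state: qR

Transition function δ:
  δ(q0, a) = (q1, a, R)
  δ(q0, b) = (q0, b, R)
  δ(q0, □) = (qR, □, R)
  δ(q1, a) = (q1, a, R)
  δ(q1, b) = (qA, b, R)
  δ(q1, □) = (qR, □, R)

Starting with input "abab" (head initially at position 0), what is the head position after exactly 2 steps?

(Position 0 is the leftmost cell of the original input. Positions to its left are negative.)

Execution trace (head position shown):
Step 0: [q0]abab  (head at position 0)
Step 1: move right → a[q1]bab  (head at position 1)
Step 2: move right → ab[qA]ab  (head at position 2)

After 2 steps, the head is at position 2.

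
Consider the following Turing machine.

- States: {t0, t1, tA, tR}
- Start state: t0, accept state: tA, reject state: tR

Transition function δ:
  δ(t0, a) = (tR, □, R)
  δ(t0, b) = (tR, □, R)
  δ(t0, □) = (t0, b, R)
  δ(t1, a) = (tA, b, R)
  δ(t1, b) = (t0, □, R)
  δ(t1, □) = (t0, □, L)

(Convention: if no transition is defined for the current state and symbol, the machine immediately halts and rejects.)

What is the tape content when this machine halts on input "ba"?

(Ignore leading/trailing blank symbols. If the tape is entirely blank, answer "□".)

Execution trace:
Initial: [t0]ba
Step 1: δ(t0, b) = (tR, □, R) → □[tR]a

The machine reaches the reject state tR and halts.

Final tape (ignoring leading/trailing blanks): a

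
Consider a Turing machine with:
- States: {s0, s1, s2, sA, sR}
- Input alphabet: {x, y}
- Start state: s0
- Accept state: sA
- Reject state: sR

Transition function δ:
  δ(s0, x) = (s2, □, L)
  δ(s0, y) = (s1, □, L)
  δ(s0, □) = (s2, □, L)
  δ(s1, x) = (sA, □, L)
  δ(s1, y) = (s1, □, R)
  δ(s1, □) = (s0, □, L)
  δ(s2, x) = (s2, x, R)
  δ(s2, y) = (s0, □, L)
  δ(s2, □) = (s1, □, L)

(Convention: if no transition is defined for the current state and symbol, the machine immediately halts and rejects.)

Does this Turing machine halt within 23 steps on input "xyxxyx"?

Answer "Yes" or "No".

Execution trace:
Initial: [s0]xyxxyx
Step 1: δ(s0, x) = (s2, □, L) → [s2]□□yxxyx
Step 2: δ(s2, □) = (s1, □, L) → [s1]□□□yxxyx
Step 3: δ(s1, □) = (s0, □, L) → [s0]□□□□yxxyx
Step 4: δ(s0, □) = (s2, □, L) → [s2]□□□□□yxxyx
Step 5: δ(s2, □) = (s1, □, L) → [s1]□□□□□□yxxyx
Step 6: δ(s1, □) = (s0, □, L) → [s0]□□□□□□□yxxyx
Step 7: δ(s0, □) = (s2, □, L) → [s2]□□□□□□□□yxxyx
Step 8: δ(s2, □) = (s1, □, L) → [s1]□□□□□□□□□yxxyx
Step 9: δ(s1, □) = (s0, □, L) → [s0]□□□□□□□□□□yxxyx
Step 10: δ(s0, □) = (s2, □, L) → [s2]□□□□□□□□□□□yxxyx
Step 11: δ(s2, □) = (s1, □, L) → [s1]□□□□□□□□□□□□yxxyx
Step 12: δ(s1, □) = (s0, □, L) → [s0]□□□□□□□□□□□□□yxxyx
Step 13: δ(s0, □) = (s2, □, L) → [s2]□□□□□□□□□□□□□□yxxyx
Step 14: δ(s2, □) = (s1, □, L) → [s1]□□□□□□□□□□□□□□□yxxyx
Step 15: δ(s1, □) = (s0, □, L) → [s0]□□□□□□□□□□□□□□□□yxxyx
Step 16: δ(s0, □) = (s2, □, L) → [s2]□□□□□□□□□□□□□□□□□yxxyx
Step 17: δ(s2, □) = (s1, □, L) → [s1]□□□□□□□□□□□□□□□□□□yxxyx
Step 18: δ(s1, □) = (s0, □, L) → [s0]□□□□□□□□□□□□□□□□□□□yxxyx
Step 19: δ(s0, □) = (s2, □, L) → [s2]□□□□□□□□□□□□□□□□□□□□yxxyx
Step 20: δ(s2, □) = (s1, □, L) → [s1]□□□□□□□□□□□□□□□□□□□□□yxxyx
Step 21: δ(s1, □) = (s0, □, L) → [s0]□□□□□□□□□□□□□□□□□□□□□□yxxyx
Step 22: δ(s0, □) = (s2, □, L) → [s2]□□□□□□□□□□□□□□□□□□□□□□□yxxyx
Step 23: δ(s2, □) = (s1, □, L) → [s1]□□□□□□□□□□□□□□□□□□□□□□□□yxxyx

The machine has not reached a halting state after 23 steps.
The machine did not halt within the 23-step bound.

Answer: No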